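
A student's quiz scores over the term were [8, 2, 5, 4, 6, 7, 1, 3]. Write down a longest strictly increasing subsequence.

Patience tails give the LIS length; then backtrack through the dp parents:
8 → extends → [8]
2 → replaces 8 → [2]
5 → extends → [2, 5]
4 → replaces 5 → [2, 4]
6 → extends → [2, 4, 6]
7 → extends → [2, 4, 6, 7]
1 → replaces 2 → [1, 4, 6, 7]
3 → replaces 4 → [1, 3, 6, 7]
Length 4; one witness is 2, 5, 6, 7.

2, 5, 6, 7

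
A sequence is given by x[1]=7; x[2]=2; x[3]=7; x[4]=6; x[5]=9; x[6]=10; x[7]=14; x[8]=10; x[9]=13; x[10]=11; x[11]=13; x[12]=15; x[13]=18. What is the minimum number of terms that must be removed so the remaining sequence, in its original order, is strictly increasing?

5

Fewest deletions = n − (longest strictly increasing subsequence).
Patience tails:
7 → extends → [7]
2 → replaces 7 → [2]
7 → extends → [2, 7]
6 → replaces 7 → [2, 6]
9 → extends → [2, 6, 9]
10 → extends → [2, 6, 9, 10]
14 → extends → [2, 6, 9, 10, 14]
10 → already a tail → [2, 6, 9, 10, 14]
13 → replaces 14 → [2, 6, 9, 10, 13]
11 → replaces 13 → [2, 6, 9, 10, 11]
13 → extends → [2, 6, 9, 10, 11, 13]
15 → extends → [2, 6, 9, 10, 11, 13, 15]
18 → extends → [2, 6, 9, 10, 11, 13, 15, 18]
Longest strictly increasing subsequence has length 8, so deletions = 13 − 8 = 5.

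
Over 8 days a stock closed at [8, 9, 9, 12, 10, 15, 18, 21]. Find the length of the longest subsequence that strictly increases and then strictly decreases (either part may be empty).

6

inc[i] = longest strictly increasing subsequence ending at i; dec[i] = longest strictly decreasing subsequence starting at i:
i:      1  2  3  4  5  6  7  8
a[i]:   8  9  9 12 10 15 18 21
inc:    1  2  2  3  3  4  5  6
dec:    1  1  1  2  1  1  1  1
Best peak at i=8 (value 21): inc=6, dec=1, length 6+1−1 = 6.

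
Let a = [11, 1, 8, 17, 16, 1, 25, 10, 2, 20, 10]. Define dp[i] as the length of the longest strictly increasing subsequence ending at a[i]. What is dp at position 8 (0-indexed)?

dp[i] = 1 + max{dp[j] : j<i, a[j]<a[i]} (or 1 if no such j):
i:      0  1  2  3  4  5  6  7  8  9 10
a[i]:  11  1  8 17 16  1 25 10  2 20 10
dp:     1  1  2  3  3  1  4  3  2  4  3
At index 8 the value is 2.

2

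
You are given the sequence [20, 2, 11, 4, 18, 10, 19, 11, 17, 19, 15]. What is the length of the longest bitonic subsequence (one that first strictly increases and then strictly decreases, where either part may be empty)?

inc[i] = longest strictly increasing subsequence ending at i; dec[i] = longest strictly decreasing subsequence starting at i:
i:      1  2  3  4  5  6  7  8  9 10 11
a[i]:  20  2 11  4 18 10 19 11 17 19 15
inc:    1  1  2  2  3  3  4  4  5  6  5
dec:    4  1  2  1  3  1  3  1  2  2  1
Best peak at i=10 (value 19): inc=6, dec=2, length 6+2−1 = 7.

7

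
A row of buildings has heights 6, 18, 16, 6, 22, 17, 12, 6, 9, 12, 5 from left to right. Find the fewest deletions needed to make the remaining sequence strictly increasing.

8

Fewest deletions = n − (longest strictly increasing subsequence).
Patience tails:
6 → extends → [6]
18 → extends → [6, 18]
16 → replaces 18 → [6, 16]
6 → already a tail → [6, 16]
22 → extends → [6, 16, 22]
17 → replaces 22 → [6, 16, 17]
12 → replaces 16 → [6, 12, 17]
6 → already a tail → [6, 12, 17]
9 → replaces 12 → [6, 9, 17]
12 → replaces 17 → [6, 9, 12]
5 → replaces 6 → [5, 9, 12]
Longest strictly increasing subsequence has length 3, so deletions = 11 − 3 = 8.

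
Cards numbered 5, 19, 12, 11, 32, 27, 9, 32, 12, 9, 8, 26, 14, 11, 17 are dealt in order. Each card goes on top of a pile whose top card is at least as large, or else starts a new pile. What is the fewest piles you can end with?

Place each on the leftmost legal pile:
5 → new pile 1 (tops now [5])
19 → new pile 2 (tops now [5, 19])
12 → pile 2 (tops now [5, 12])
11 → pile 2 (tops now [5, 11])
32 → new pile 3 (tops now [5, 11, 32])
27 → pile 3 (tops now [5, 11, 27])
9 → pile 2 (tops now [5, 9, 27])
32 → new pile 4 (tops now [5, 9, 27, 32])
12 → pile 3 (tops now [5, 9, 12, 32])
9 → pile 2 (tops now [5, 9, 12, 32])
8 → pile 2 (tops now [5, 8, 12, 32])
26 → pile 4 (tops now [5, 8, 12, 26])
14 → pile 4 (tops now [5, 8, 12, 14])
11 → pile 3 (tops now [5, 8, 11, 14])
17 → new pile 5 (tops now [5, 8, 11, 14, 17])
Five piles.

5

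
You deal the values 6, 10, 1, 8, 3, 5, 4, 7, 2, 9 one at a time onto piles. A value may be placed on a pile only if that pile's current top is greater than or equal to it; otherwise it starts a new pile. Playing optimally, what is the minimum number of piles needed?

5

Place each on the leftmost legal pile:
6 → new pile 1 (tops now [6])
10 → new pile 2 (tops now [6, 10])
1 → pile 1 (tops now [1, 10])
8 → pile 2 (tops now [1, 8])
3 → pile 2 (tops now [1, 3])
5 → new pile 3 (tops now [1, 3, 5])
4 → pile 3 (tops now [1, 3, 4])
7 → new pile 4 (tops now [1, 3, 4, 7])
2 → pile 2 (tops now [1, 2, 4, 7])
9 → new pile 5 (tops now [1, 2, 4, 7, 9])
Five piles.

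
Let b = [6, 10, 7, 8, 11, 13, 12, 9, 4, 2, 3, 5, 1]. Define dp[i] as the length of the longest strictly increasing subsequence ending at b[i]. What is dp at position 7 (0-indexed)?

4

dp[i] = 1 + max{dp[j] : j<i, b[j]<b[i]} (or 1 if no such j):
i:      0  1  2  3  4  5  6  7  8  9 10 11 12
b[i]:   6 10  7  8 11 13 12  9  4  2  3  5  1
dp:     1  2  2  3  4  5  5  4  1  1  2  3  1
At index 7 the value is 4.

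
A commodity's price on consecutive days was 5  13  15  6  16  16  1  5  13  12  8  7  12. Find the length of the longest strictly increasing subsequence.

Let dp[i] be the length of the longest such subsequence ending at index i:
i:      1  2  3  4  5  6  7  8  9 10 11 12 13
a[i]:   5 13 15  6 16 16  1  5 13 12  8  7 12
dp:     1  2  3  2  4  4  1  2  3  3  3  3  4
Maximum dp value is 4.

4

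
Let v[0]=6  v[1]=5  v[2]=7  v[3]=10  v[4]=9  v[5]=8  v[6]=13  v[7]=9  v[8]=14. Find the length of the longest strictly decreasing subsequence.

3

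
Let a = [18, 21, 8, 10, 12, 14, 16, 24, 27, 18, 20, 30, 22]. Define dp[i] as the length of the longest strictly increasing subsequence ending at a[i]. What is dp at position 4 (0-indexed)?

3

dp[i] = 1 + max{dp[j] : j<i, a[j]<a[i]} (or 1 if no such j):
i:      0  1  2  3  4  5  6  7  8  9 10 11 12
a[i]:  18 21  8 10 12 14 16 24 27 18 20 30 22
dp:     1  2  1  2  3  4  5  6  7  6  7  8  8
At index 4 the value is 3.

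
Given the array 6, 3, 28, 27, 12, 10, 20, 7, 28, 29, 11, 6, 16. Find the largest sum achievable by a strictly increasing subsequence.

95

Let S[i] be the best sum of a strictly increasing subsequence ending at i:
i:      1  2  3  4  5  6  7  8  9 10 11 12 13
a[i]:   6  3 28 27 12 10 20  7 28 29 11  6 16
S:      6  3 34 33 18 16 38 13 66 95 27  9 43
Maximum is 95 (e.g. 6 + 12 + 20 + 28 + 29).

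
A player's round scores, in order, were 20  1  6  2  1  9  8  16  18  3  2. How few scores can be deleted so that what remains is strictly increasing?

6

Fewest deletions = n − (longest strictly increasing subsequence).
i:      1  2  3  4  5  6  7  8  9 10 11
a[i]:  20  1  6  2  1  9  8 16 18  3  2
dp:     1  1  2  2  1  3  3  4  5  3  2
max dp = 5, so deletions = 11 − 5 = 6.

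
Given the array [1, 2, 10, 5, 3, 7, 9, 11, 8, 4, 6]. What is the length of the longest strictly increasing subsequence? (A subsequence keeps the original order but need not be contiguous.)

6

Let dp[i] be the length of the longest such subsequence ending at index i:
i:      1  2  3  4  5  6  7  8  9 10 11
a[i]:   1  2 10  5  3  7  9 11  8  4  6
dp:     1  2  3  3  3  4  5  6  5  4  5
Maximum dp value is 6.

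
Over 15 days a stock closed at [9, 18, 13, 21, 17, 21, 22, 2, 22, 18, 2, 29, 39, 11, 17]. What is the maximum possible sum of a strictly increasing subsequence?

150

Let S[i] be the best sum of a strictly increasing subsequence ending at i:
i:       1   2   3   4   5   6   7   8   9  10  11  12  13  14  15
a[i]:    9  18  13  21  17  21  22   2  22  18   2  29  39  11  17
S:       9  27  22  48  39  60  82   2  82  57   2 111 150  20  39
Maximum is 150 (e.g. 9 + 13 + 17 + 21 + 22 + 29 + 39).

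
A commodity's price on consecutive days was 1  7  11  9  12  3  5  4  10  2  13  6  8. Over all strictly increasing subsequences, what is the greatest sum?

Let S[i] be the best sum of a strictly increasing subsequence ending at i:
i:      1  2  3  4  5  6  7  8  9 10 11 12 13
a[i]:   1  7 11  9 12  3  5  4 10  2 13  6  8
S:      1  8 19 17 31  4  9  8 27  3 44 15 23
Maximum is 44 (e.g. 1 + 7 + 11 + 12 + 13).

44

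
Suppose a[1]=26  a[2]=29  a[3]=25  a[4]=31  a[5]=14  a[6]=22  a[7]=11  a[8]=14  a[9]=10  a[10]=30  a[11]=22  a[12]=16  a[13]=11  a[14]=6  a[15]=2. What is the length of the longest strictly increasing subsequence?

Let dp[i] be the length of the longest such subsequence ending at index i:
i:      1  2  3  4  5  6  7  8  9 10 11 12 13 14 15
a[i]:  26 29 25 31 14 22 11 14 10 30 22 16 11  6  2
dp:     1  2  1  3  1  2  1  2  1  3  3  3  2  1  1
Maximum dp value is 3.

3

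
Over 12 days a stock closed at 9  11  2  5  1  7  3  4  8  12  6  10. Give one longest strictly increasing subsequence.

Patience tails give the LIS length; then backtrack through the dp parents:
9 → extends → [9]
11 → extends → [9, 11]
2 → replaces 9 → [2, 11]
5 → replaces 11 → [2, 5]
1 → replaces 2 → [1, 5]
7 → extends → [1, 5, 7]
3 → replaces 5 → [1, 3, 7]
4 → replaces 7 → [1, 3, 4]
8 → extends → [1, 3, 4, 8]
12 → extends → [1, 3, 4, 8, 12]
6 → replaces 8 → [1, 3, 4, 6, 12]
10 → replaces 12 → [1, 3, 4, 6, 10]
Length 5; one witness is 2, 5, 7, 8, 12.

2, 5, 7, 8, 12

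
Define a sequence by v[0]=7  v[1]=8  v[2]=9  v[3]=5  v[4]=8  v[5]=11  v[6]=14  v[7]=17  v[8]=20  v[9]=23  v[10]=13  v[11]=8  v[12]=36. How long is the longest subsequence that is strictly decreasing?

3

Negate each value so 'decreasing' becomes 'increasing', then run patience tails on the negated sequence:
-7 → extends → [-7]
-8 → replaces -7 → [-8]
-9 → replaces -8 → [-9]
-5 → extends → [-9, -5]
-8 → replaces -5 → [-9, -8]
-11 → replaces -9 → [-11, -8]
-14 → replaces -11 → [-14, -8]
-17 → replaces -14 → [-17, -8]
-20 → replaces -17 → [-20, -8]
-23 → replaces -20 → [-23, -8]
-13 → replaces -8 → [-23, -13]
-8 → extends → [-23, -13, -8]
-36 → replaces -23 → [-36, -13, -8]
Three tails, so the longest strictly decreasing subsequence of the original has length 3.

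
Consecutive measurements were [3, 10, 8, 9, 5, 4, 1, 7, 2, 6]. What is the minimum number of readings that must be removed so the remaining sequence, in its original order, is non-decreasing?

Fewest deletions = n − (longest non-decreasing subsequence).
Patience tails:
3 → extends → [3]
10 → extends → [3, 10]
8 → replaces 10 → [3, 8]
9 → extends → [3, 8, 9]
5 → replaces 8 → [3, 5, 9]
4 → replaces 5 → [3, 4, 9]
1 → replaces 3 → [1, 4, 9]
7 → replaces 9 → [1, 4, 7]
2 → replaces 4 → [1, 2, 7]
6 → replaces 7 → [1, 2, 6]
Longest non-decreasing subsequence has length 3, so deletions = 10 − 3 = 7.

7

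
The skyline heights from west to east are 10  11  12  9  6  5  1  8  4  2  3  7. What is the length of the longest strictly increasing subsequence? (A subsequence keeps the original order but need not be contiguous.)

4

Track the smallest tail for each achievable length (strict):
10 → extends → [10]
11 → extends → [10, 11]
12 → extends → [10, 11, 12]
9 → replaces 10 → [9, 11, 12]
6 → replaces 9 → [6, 11, 12]
5 → replaces 6 → [5, 11, 12]
1 → replaces 5 → [1, 11, 12]
8 → replaces 11 → [1, 8, 12]
4 → replaces 8 → [1, 4, 12]
2 → replaces 4 → [1, 2, 12]
3 → replaces 12 → [1, 2, 3]
7 → extends → [1, 2, 3, 7]
Four tails, so the longest strictly increasing subsequence has length 4 (e.g. 1, 2, 3, 7).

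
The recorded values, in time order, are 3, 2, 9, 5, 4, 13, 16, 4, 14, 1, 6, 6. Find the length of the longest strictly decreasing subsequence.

Negate each value so 'decreasing' becomes 'increasing', then run patience tails on the negated sequence:
-3 → extends → [-3]
-2 → extends → [-3, -2]
-9 → replaces -3 → [-9, -2]
-5 → replaces -2 → [-9, -5]
-4 → extends → [-9, -5, -4]
-13 → replaces -9 → [-13, -5, -4]
-16 → replaces -13 → [-16, -5, -4]
-4 → already a tail → [-16, -5, -4]
-14 → replaces -5 → [-16, -14, -4]
-1 → extends → [-16, -14, -4, -1]
-6 → replaces -4 → [-16, -14, -6, -1]
-6 → already a tail → [-16, -14, -6, -1]
Four tails, so the longest strictly decreasing subsequence of the original has length 4.

4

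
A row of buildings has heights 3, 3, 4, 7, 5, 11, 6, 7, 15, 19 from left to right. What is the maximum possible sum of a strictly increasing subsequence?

Let S[i] be the best sum of a strictly increasing subsequence ending at i:
i:      1  2  3  4  5  6  7  8  9 10
a[i]:   3  3  4  7  5 11  6  7 15 19
S:      3  3  7 14 12 25 18 25 40 59
Maximum is 59 (e.g. 3 + 4 + 5 + 6 + 7 + 15 + 19).

59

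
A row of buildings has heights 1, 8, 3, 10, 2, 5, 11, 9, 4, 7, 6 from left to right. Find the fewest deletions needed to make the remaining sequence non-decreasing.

7

Fewest deletions = n − (longest non-decreasing subsequence).
Patience tails:
1 → extends → [1]
8 → extends → [1, 8]
3 → replaces 8 → [1, 3]
10 → extends → [1, 3, 10]
2 → replaces 3 → [1, 2, 10]
5 → replaces 10 → [1, 2, 5]
11 → extends → [1, 2, 5, 11]
9 → replaces 11 → [1, 2, 5, 9]
4 → replaces 5 → [1, 2, 4, 9]
7 → replaces 9 → [1, 2, 4, 7]
6 → replaces 7 → [1, 2, 4, 6]
Longest non-decreasing subsequence has length 4, so deletions = 11 − 4 = 7.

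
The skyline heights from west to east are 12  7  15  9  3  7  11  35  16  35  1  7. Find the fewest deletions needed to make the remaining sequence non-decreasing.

7

Fewest deletions = n − (longest non-decreasing subsequence).
i:      1  2  3  4  5  6  7  8  9 10 11 12
a[i]:  12  7 15  9  3  7 11 35 16 35  1  7
dp:     1  1  2  2  1  2  3  4  4  5  1  3
max dp = 5, so deletions = 12 − 5 = 7.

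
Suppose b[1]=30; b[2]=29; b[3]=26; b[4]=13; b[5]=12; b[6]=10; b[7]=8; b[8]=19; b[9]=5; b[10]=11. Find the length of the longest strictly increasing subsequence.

2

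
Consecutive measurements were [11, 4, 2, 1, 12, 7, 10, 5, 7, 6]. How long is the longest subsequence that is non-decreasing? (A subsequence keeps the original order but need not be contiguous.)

3

Track the smallest tail for each achievable length (allowing ties):
11 → extends → [11]
4 → replaces 11 → [4]
2 → replaces 4 → [2]
1 → replaces 2 → [1]
12 → extends → [1, 12]
7 → replaces 12 → [1, 7]
10 → extends → [1, 7, 10]
5 → replaces 7 → [1, 5, 10]
7 → replaces 10 → [1, 5, 7]
6 → replaces 7 → [1, 5, 6]
Three tails, so the longest non-decreasing subsequence has length 3 (e.g. 4, 7, 10).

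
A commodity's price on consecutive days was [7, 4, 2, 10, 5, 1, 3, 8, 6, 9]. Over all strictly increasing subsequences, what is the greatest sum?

Let S[i] be the best sum of a strictly increasing subsequence ending at i:
i:      1  2  3  4  5  6  7  8  9 10
a[i]:   7  4  2 10  5  1  3  8  6  9
S:      7  4  2 17  9  1  5 17 15 26
Maximum is 26 (e.g. 4 + 5 + 8 + 9).

26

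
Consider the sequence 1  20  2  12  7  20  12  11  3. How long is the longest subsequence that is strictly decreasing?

4

Let dp[i] be the longest strictly decreasing subsequence ending at i:
i:      1  2  3  4  5  6  7  8  9
a[i]:   1 20  2 12  7 20 12 11  3
dp:     1  1  2  2  3  1  2  3  4
Maximum is 4.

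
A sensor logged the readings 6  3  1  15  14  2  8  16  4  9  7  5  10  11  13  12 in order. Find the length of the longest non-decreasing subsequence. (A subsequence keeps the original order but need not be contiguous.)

7

Track the smallest tail for each achievable length (allowing ties):
6 → extends → [6]
3 → replaces 6 → [3]
1 → replaces 3 → [1]
15 → extends → [1, 15]
14 → replaces 15 → [1, 14]
2 → replaces 14 → [1, 2]
8 → extends → [1, 2, 8]
16 → extends → [1, 2, 8, 16]
4 → replaces 8 → [1, 2, 4, 16]
9 → replaces 16 → [1, 2, 4, 9]
7 → replaces 9 → [1, 2, 4, 7]
5 → replaces 7 → [1, 2, 4, 5]
10 → extends → [1, 2, 4, 5, 10]
11 → extends → [1, 2, 4, 5, 10, 11]
13 → extends → [1, 2, 4, 5, 10, 11, 13]
12 → replaces 13 → [1, 2, 4, 5, 10, 11, 12]
Seven tails, so the longest non-decreasing subsequence has length 7 (e.g. 1, 2, 8, 9, 10, 11, 13).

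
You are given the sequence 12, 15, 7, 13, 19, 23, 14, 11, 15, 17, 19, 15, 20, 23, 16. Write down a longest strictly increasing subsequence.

12, 13, 14, 15, 17, 19, 20, 23

Patience tails give the LIS length; then backtrack through the dp parents:
12 → extends → [12]
15 → extends → [12, 15]
7 → replaces 12 → [7, 15]
13 → replaces 15 → [7, 13]
19 → extends → [7, 13, 19]
23 → extends → [7, 13, 19, 23]
14 → replaces 19 → [7, 13, 14, 23]
11 → replaces 13 → [7, 11, 14, 23]
15 → replaces 23 → [7, 11, 14, 15]
17 → extends → [7, 11, 14, 15, 17]
19 → extends → [7, 11, 14, 15, 17, 19]
15 → already a tail → [7, 11, 14, 15, 17, 19]
20 → extends → [7, 11, 14, 15, 17, 19, 20]
23 → extends → [7, 11, 14, 15, 17, 19, 20, 23]
16 → replaces 17 → [7, 11, 14, 15, 16, 19, 20, 23]
Length 8; one witness is 12, 13, 14, 15, 17, 19, 20, 23.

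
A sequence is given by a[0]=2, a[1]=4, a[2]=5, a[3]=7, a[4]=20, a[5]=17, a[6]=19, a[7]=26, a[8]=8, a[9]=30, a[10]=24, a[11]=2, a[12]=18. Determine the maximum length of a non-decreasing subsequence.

8

Track the smallest tail for each achievable length (allowing ties):
2 → extends → [2]
4 → extends → [2, 4]
5 → extends → [2, 4, 5]
7 → extends → [2, 4, 5, 7]
20 → extends → [2, 4, 5, 7, 20]
17 → replaces 20 → [2, 4, 5, 7, 17]
19 → extends → [2, 4, 5, 7, 17, 19]
26 → extends → [2, 4, 5, 7, 17, 19, 26]
8 → replaces 17 → [2, 4, 5, 7, 8, 19, 26]
30 → extends → [2, 4, 5, 7, 8, 19, 26, 30]
24 → replaces 26 → [2, 4, 5, 7, 8, 19, 24, 30]
2 → replaces 4 → [2, 2, 5, 7, 8, 19, 24, 30]
18 → replaces 19 → [2, 2, 5, 7, 8, 18, 24, 30]
Eight tails, so the longest non-decreasing subsequence has length 8 (e.g. 2, 4, 5, 7, 17, 19, 26, 30).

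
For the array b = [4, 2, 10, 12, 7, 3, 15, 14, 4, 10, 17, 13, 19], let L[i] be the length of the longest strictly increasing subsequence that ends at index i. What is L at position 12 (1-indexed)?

dp[i] = 1 + max{dp[j] : j<i, b[j]<b[i]} (or 1 if no such j):
i:      1  2  3  4  5  6  7  8  9 10 11 12 13
b[i]:   4  2 10 12  7  3 15 14  4 10 17 13 19
dp:     1  1  2  3  2  2  4  4  3  4  5  5  6
At index 12 the value is 5.

5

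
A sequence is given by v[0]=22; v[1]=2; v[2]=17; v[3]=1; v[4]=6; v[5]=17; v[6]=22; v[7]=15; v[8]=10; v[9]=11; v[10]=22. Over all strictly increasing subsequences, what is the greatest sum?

51

Let S[i] be the best sum of a strictly increasing subsequence ending at i:
i:      0  1  2  3  4  5  6  7  8  9 10
v[i]:  22  2 17  1  6 17 22 15 10 11 22
S:     22  2 19  1  8 25 47 23 18 29 51
Maximum is 51 (e.g. 2 + 6 + 10 + 11 + 22).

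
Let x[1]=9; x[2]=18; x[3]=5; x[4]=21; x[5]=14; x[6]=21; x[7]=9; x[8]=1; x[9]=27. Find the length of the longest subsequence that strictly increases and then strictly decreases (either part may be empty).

6

inc[i] = longest strictly increasing subsequence ending at i; dec[i] = longest strictly decreasing subsequence starting at i:
i:      1  2  3  4  5  6  7  8  9
x[i]:   9 18  5 21 14 21  9  1 27
inc:    1  2  1  3  2  3  2  1  4
dec:    3  4  2  4  3  3  2  1  1
Best peak at i=4 (value 21): inc=3, dec=4, length 3+4−1 = 6.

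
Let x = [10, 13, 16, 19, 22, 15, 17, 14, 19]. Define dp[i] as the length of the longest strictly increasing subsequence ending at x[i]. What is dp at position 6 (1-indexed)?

dp[i] = 1 + max{dp[j] : j<i, x[j]<x[i]} (or 1 if no such j):
i:      1  2  3  4  5  6  7  8  9
x[i]:  10 13 16 19 22 15 17 14 19
dp:     1  2  3  4  5  3  4  3  5
At index 6 the value is 3.

3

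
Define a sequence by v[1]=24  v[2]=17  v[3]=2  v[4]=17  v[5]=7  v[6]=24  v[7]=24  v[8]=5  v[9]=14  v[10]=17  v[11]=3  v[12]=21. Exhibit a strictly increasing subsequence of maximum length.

2, 7, 14, 17, 21

Patience tails give the LIS length; then backtrack through the dp parents:
24 → extends → [24]
17 → replaces 24 → [17]
2 → replaces 17 → [2]
17 → extends → [2, 17]
7 → replaces 17 → [2, 7]
24 → extends → [2, 7, 24]
24 → already a tail → [2, 7, 24]
5 → replaces 7 → [2, 5, 24]
14 → replaces 24 → [2, 5, 14]
17 → extends → [2, 5, 14, 17]
3 → replaces 5 → [2, 3, 14, 17]
21 → extends → [2, 3, 14, 17, 21]
Length 5; one witness is 2, 7, 14, 17, 21.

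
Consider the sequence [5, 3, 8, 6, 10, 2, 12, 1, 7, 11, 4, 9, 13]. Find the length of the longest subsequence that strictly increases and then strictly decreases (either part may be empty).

6

inc[i] = longest strictly increasing subsequence ending at i; dec[i] = longest strictly decreasing subsequence starting at i:
i:      1  2  3  4  5  6  7  8  9 10 11 12 13
a[i]:   5  3  8  6 10  2 12  1  7 11  4  9 13
inc:    1  1  2  2  3  1  4  1  3  4  2  4  5
dec:    4  3  4  3  3  2  3  1  2  2  1  1  1
Best peak at i=7 (value 12): inc=4, dec=3, length 4+3−1 = 6.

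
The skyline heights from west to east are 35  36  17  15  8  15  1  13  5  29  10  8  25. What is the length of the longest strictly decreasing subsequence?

6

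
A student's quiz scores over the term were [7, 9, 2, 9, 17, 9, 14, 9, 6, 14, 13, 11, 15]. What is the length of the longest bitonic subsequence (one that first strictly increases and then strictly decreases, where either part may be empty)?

inc[i] = longest strictly increasing subsequence ending at i; dec[i] = longest strictly decreasing subsequence starting at i:
i:      1  2  3  4  5  6  7  8  9 10 11 12 13
a[i]:   7  9  2  9 17  9 14  9  6 14 13 11 15
inc:    1  2  1  2  3  2  3  2  2  3  3  3  4
dec:    2  2  1  2  4  2  3  2  1  3  2  1  1
Best peak at i=5 (value 17): inc=3, dec=4, length 3+4−1 = 6.

6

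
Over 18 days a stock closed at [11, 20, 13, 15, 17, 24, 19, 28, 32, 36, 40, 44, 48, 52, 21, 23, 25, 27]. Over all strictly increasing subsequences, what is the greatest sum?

Let S[i] be the best sum of a strictly increasing subsequence ending at i:
i:       1   2   3   4   5   6   7   8   9  10  11  12  13  14  15  16  17  18
a[i]:   11  20  13  15  17  24  19  28  32  36  40  44  48  52  21  23  25  27
S:      11  31  24  39  56  80  75 108 140 176 216 260 308 360  96 119 144 171
Maximum is 360 (e.g. 11 + 13 + 15 + 17 + 24 + 28 + 32 + 36 + 40 + 44 + 48 + 52).

360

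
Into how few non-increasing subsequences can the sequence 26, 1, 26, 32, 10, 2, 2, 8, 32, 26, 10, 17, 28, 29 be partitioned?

7

Place each on the leftmost legal pile:
26 → new pile 1 (tops now [26])
1 → pile 1 (tops now [1])
26 → new pile 2 (tops now [1, 26])
32 → new pile 3 (tops now [1, 26, 32])
10 → pile 2 (tops now [1, 10, 32])
2 → pile 2 (tops now [1, 2, 32])
2 → pile 2 (tops now [1, 2, 32])
8 → pile 3 (tops now [1, 2, 8])
32 → new pile 4 (tops now [1, 2, 8, 32])
26 → pile 4 (tops now [1, 2, 8, 26])
10 → pile 4 (tops now [1, 2, 8, 10])
17 → new pile 5 (tops now [1, 2, 8, 10, 17])
28 → new pile 6 (tops now [1, 2, 8, 10, 17, 28])
29 → new pile 7 (tops now [1, 2, 8, 10, 17, 28, 29])
Seven piles.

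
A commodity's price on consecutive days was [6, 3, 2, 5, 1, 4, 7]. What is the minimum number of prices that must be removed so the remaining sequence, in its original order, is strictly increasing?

4

Fewest deletions = n − (longest strictly increasing subsequence).
i:     1 2 3 4 5 6 7
a[i]:  6 3 2 5 1 4 7
dp:    1 1 1 2 1 2 3
max dp = 3, so deletions = 7 − 3 = 4.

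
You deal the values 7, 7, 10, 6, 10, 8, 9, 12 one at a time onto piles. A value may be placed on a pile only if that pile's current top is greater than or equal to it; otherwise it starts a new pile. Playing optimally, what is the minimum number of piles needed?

4

Place each on the leftmost legal pile:
7 → new pile 1 (tops now [7])
7 → pile 1 (tops now [7])
10 → new pile 2 (tops now [7, 10])
6 → pile 1 (tops now [6, 10])
10 → pile 2 (tops now [6, 10])
8 → pile 2 (tops now [6, 8])
9 → new pile 3 (tops now [6, 8, 9])
12 → new pile 4 (tops now [6, 8, 9, 12])
Four piles.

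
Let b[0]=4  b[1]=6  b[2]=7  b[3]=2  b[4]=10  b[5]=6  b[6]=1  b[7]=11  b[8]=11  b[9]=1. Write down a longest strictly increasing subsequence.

4, 6, 7, 10, 11

Patience tails give the LIS length; then backtrack through the dp parents:
4 → extends → [4]
6 → extends → [4, 6]
7 → extends → [4, 6, 7]
2 → replaces 4 → [2, 6, 7]
10 → extends → [2, 6, 7, 10]
6 → already a tail → [2, 6, 7, 10]
1 → replaces 2 → [1, 6, 7, 10]
11 → extends → [1, 6, 7, 10, 11]
11 → already a tail → [1, 6, 7, 10, 11]
1 → already a tail → [1, 6, 7, 10, 11]
Length 5; one witness is 4, 6, 7, 10, 11.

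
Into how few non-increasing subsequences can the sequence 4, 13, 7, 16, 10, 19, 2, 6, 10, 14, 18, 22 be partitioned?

6

The minimum number of non-increasing subsequences covering a sequence equals the length of its longest strictly increasing subsequence.
LIS length is 6 (e.g. 4, 7, 10, 14, 18, 22), so 6 piles are needed.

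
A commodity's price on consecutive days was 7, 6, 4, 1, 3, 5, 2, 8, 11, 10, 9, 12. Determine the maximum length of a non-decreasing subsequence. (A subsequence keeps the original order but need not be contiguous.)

Track the smallest tail for each achievable length (allowing ties):
7 → extends → [7]
6 → replaces 7 → [6]
4 → replaces 6 → [4]
1 → replaces 4 → [1]
3 → extends → [1, 3]
5 → extends → [1, 3, 5]
2 → replaces 3 → [1, 2, 5]
8 → extends → [1, 2, 5, 8]
11 → extends → [1, 2, 5, 8, 11]
10 → replaces 11 → [1, 2, 5, 8, 10]
9 → replaces 10 → [1, 2, 5, 8, 9]
12 → extends → [1, 2, 5, 8, 9, 12]
Six tails, so the longest non-decreasing subsequence has length 6 (e.g. 1, 3, 5, 8, 11, 12).

6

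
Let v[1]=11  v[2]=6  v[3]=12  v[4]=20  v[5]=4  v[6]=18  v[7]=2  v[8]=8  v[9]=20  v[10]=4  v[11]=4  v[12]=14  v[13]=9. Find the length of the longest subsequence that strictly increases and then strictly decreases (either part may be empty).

6

inc[i] = longest strictly increasing subsequence ending at i; dec[i] = longest strictly decreasing subsequence starting at i:
i:      1  2  3  4  5  6  7  8  9 10 11 12 13
v[i]:  11  6 12 20  4 18  2  8 20  4  4 14  9
inc:    1  1  2  3  1  3  1  2  4  2  2  3  3
dec:    4  3  3  4  2  3  1  2  3  1  1  2  1
Best peak at i=4 (value 20): inc=3, dec=4, length 3+4−1 = 6.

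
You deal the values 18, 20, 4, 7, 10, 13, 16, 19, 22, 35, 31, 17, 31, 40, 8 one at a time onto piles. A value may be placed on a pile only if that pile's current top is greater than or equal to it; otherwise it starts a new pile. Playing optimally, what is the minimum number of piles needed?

9

Place each on the leftmost legal pile:
18 → new pile 1 (tops now [18])
20 → new pile 2 (tops now [18, 20])
4 → pile 1 (tops now [4, 20])
7 → pile 2 (tops now [4, 7])
10 → new pile 3 (tops now [4, 7, 10])
13 → new pile 4 (tops now [4, 7, 10, 13])
16 → new pile 5 (tops now [4, 7, 10, 13, 16])
19 → new pile 6 (tops now [4, 7, 10, 13, 16, 19])
22 → new pile 7 (tops now [4, 7, 10, 13, 16, 19, 22])
35 → new pile 8 (tops now [4, 7, 10, 13, 16, 19, 22, 35])
31 → pile 8 (tops now [4, 7, 10, 13, 16, 19, 22, 31])
17 → pile 6 (tops now [4, 7, 10, 13, 16, 17, 22, 31])
31 → pile 8 (tops now [4, 7, 10, 13, 16, 17, 22, 31])
40 → new pile 9 (tops now [4, 7, 10, 13, 16, 17, 22, 31, 40])
8 → pile 3 (tops now [4, 7, 8, 13, 16, 17, 22, 31, 40])
Nine piles.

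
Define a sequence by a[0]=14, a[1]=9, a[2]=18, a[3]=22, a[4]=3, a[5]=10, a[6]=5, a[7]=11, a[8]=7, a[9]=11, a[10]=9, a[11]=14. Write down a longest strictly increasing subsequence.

Patience tails give the LIS length; then backtrack through the dp parents:
14 → extends → [14]
9 → replaces 14 → [9]
18 → extends → [9, 18]
22 → extends → [9, 18, 22]
3 → replaces 9 → [3, 18, 22]
10 → replaces 18 → [3, 10, 22]
5 → replaces 10 → [3, 5, 22]
11 → replaces 22 → [3, 5, 11]
7 → replaces 11 → [3, 5, 7]
11 → extends → [3, 5, 7, 11]
9 → replaces 11 → [3, 5, 7, 9]
14 → extends → [3, 5, 7, 9, 14]
Length 5; one witness is 3, 5, 7, 11, 14.

3, 5, 7, 11, 14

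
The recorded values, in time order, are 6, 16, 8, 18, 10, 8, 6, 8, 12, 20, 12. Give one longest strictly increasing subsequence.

Patience tails give the LIS length; then backtrack through the dp parents:
6 → extends → [6]
16 → extends → [6, 16]
8 → replaces 16 → [6, 8]
18 → extends → [6, 8, 18]
10 → replaces 18 → [6, 8, 10]
8 → already a tail → [6, 8, 10]
6 → already a tail → [6, 8, 10]
8 → already a tail → [6, 8, 10]
12 → extends → [6, 8, 10, 12]
20 → extends → [6, 8, 10, 12, 20]
12 → already a tail → [6, 8, 10, 12, 20]
Length 5; one witness is 6, 8, 10, 12, 20.

6, 8, 10, 12, 20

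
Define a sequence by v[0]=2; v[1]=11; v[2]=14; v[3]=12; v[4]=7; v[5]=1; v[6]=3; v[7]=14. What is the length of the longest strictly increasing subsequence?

4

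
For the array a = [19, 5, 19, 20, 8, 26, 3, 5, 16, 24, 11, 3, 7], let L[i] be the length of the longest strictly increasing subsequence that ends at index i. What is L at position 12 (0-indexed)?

3

dp[i] = 1 + max{dp[j] : j<i, a[j]<a[i]} (or 1 if no such j):
i:      0  1  2  3  4  5  6  7  8  9 10 11 12
a[i]:  19  5 19 20  8 26  3  5 16 24 11  3  7
dp:     1  1  2  3  2  4  1  2  3  4  3  1  3
At index 12 the value is 3.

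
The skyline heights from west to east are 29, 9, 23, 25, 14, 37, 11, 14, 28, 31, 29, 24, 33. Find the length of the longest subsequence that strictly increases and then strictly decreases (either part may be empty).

inc[i] = longest strictly increasing subsequence ending at i; dec[i] = longest strictly decreasing subsequence starting at i:
i:      1  2  3  4  5  6  7  8  9 10 11 12 13
a[i]:  29  9 23 25 14 37 11 14 28 31 29 24 33
inc:    1  1  2  3  2  4  2  3  4  5  5  4  6
dec:    4  1  3  3  2  4  1  1  2  3  2  1  1
Best peak at i=6 (value 37): inc=4, dec=4, length 4+4−1 = 7.

7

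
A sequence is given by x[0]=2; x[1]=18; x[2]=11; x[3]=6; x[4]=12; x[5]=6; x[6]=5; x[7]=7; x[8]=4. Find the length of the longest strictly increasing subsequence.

3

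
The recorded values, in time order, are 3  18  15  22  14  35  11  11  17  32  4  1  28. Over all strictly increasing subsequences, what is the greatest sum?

Let S[i] be the best sum of a strictly increasing subsequence ending at i:
i:      1  2  3  4  5  6  7  8  9 10 11 12 13
a[i]:   3 18 15 22 14 35 11 11 17 32  4  1 28
S:      3 21 18 43 17 78 14 14 35 75  7  1 71
Maximum is 78 (e.g. 3 + 18 + 22 + 35).

78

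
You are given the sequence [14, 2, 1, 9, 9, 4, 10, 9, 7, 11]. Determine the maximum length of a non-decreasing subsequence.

5

Let dp[i] be the length of the longest such subsequence ending at index i:
i:      1  2  3  4  5  6  7  8  9 10
a[i]:  14  2  1  9  9  4 10  9  7 11
dp:     1  1  1  2  3  2  4  4  3  5
Maximum dp value is 5.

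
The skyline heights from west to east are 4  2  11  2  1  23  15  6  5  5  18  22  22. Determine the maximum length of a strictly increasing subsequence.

5

Track the smallest tail for each achievable length (strict):
4 → extends → [4]
2 → replaces 4 → [2]
11 → extends → [2, 11]
2 → already a tail → [2, 11]
1 → replaces 2 → [1, 11]
23 → extends → [1, 11, 23]
15 → replaces 23 → [1, 11, 15]
6 → replaces 11 → [1, 6, 15]
5 → replaces 6 → [1, 5, 15]
5 → already a tail → [1, 5, 15]
18 → extends → [1, 5, 15, 18]
22 → extends → [1, 5, 15, 18, 22]
22 → already a tail → [1, 5, 15, 18, 22]
Five tails, so the longest strictly increasing subsequence has length 5 (e.g. 4, 11, 15, 18, 22).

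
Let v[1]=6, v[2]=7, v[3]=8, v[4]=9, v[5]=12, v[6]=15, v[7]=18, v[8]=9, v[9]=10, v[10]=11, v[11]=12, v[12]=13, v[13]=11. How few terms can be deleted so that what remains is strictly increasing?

5

Fewest deletions = n − (longest strictly increasing subsequence).
Patience tails:
6 → extends → [6]
7 → extends → [6, 7]
8 → extends → [6, 7, 8]
9 → extends → [6, 7, 8, 9]
12 → extends → [6, 7, 8, 9, 12]
15 → extends → [6, 7, 8, 9, 12, 15]
18 → extends → [6, 7, 8, 9, 12, 15, 18]
9 → already a tail → [6, 7, 8, 9, 12, 15, 18]
10 → replaces 12 → [6, 7, 8, 9, 10, 15, 18]
11 → replaces 15 → [6, 7, 8, 9, 10, 11, 18]
12 → replaces 18 → [6, 7, 8, 9, 10, 11, 12]
13 → extends → [6, 7, 8, 9, 10, 11, 12, 13]
11 → already a tail → [6, 7, 8, 9, 10, 11, 12, 13]
Longest strictly increasing subsequence has length 8, so deletions = 13 − 8 = 5.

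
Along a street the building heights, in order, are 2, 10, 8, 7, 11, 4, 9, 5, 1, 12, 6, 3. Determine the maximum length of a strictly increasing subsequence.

4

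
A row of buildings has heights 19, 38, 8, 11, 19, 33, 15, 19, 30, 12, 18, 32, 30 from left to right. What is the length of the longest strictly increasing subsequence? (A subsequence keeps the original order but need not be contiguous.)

Let dp[i] be the length of the longest such subsequence ending at index i:
i:      1  2  3  4  5  6  7  8  9 10 11 12 13
a[i]:  19 38  8 11 19 33 15 19 30 12 18 32 30
dp:     1  2  1  2  3  4  3  4  5  3  4  6  5
Maximum dp value is 6.

6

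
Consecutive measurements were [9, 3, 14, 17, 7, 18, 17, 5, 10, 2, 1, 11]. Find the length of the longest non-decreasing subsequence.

4

Track the smallest tail for each achievable length (allowing ties):
9 → extends → [9]
3 → replaces 9 → [3]
14 → extends → [3, 14]
17 → extends → [3, 14, 17]
7 → replaces 14 → [3, 7, 17]
18 → extends → [3, 7, 17, 18]
17 → replaces 18 → [3, 7, 17, 17]
5 → replaces 7 → [3, 5, 17, 17]
10 → replaces 17 → [3, 5, 10, 17]
2 → replaces 3 → [2, 5, 10, 17]
1 → replaces 2 → [1, 5, 10, 17]
11 → replaces 17 → [1, 5, 10, 11]
Four tails, so the longest non-decreasing subsequence has length 4 (e.g. 9, 14, 17, 18).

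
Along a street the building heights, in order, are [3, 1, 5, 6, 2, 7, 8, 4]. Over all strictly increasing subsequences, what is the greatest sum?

Let S[i] be the best sum of a strictly increasing subsequence ending at i:
i:      1  2  3  4  5  6  7  8
a[i]:   3  1  5  6  2  7  8  4
S:      3  1  8 14  3 21 29  7
Maximum is 29 (e.g. 3 + 5 + 6 + 7 + 8).

29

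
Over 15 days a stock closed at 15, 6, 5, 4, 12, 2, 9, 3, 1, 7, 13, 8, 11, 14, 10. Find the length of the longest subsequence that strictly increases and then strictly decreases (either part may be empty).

7

inc[i] = longest strictly increasing subsequence ending at i; dec[i] = longest strictly decreasing subsequence starting at i:
i:      1  2  3  4  5  6  7  8  9 10 11 12 13 14 15
a[i]:  15  6  5  4 12  2  9  3  1  7 13  8 11 14 10
inc:    1  1  1  1  2  1  2  2  1  3  4  4  5  6  5
dec:    6  5  4  3  4  2  3  2  1  1  3  1  2  2  1
Best peak at i=14 (value 14): inc=6, dec=2, length 6+2−1 = 7.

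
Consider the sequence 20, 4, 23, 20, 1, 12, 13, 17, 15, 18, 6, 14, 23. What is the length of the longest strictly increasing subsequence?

6

Track the smallest tail for each achievable length (strict):
20 → extends → [20]
4 → replaces 20 → [4]
23 → extends → [4, 23]
20 → replaces 23 → [4, 20]
1 → replaces 4 → [1, 20]
12 → replaces 20 → [1, 12]
13 → extends → [1, 12, 13]
17 → extends → [1, 12, 13, 17]
15 → replaces 17 → [1, 12, 13, 15]
18 → extends → [1, 12, 13, 15, 18]
6 → replaces 12 → [1, 6, 13, 15, 18]
14 → replaces 15 → [1, 6, 13, 14, 18]
23 → extends → [1, 6, 13, 14, 18, 23]
Six tails, so the longest strictly increasing subsequence has length 6 (e.g. 4, 12, 13, 17, 18, 23).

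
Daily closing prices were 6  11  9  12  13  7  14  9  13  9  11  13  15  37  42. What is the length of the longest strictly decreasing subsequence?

Let dp[i] be the longest strictly decreasing subsequence ending at i:
i:      1  2  3  4  5  6  7  8  9 10 11 12 13 14 15
a[i]:   6 11  9 12 13  7 14  9 13  9 11 13 15 37 42
dp:     1  1  2  1  1  3  1  2  2  3  3  2  1  1  1
Maximum is 3.

3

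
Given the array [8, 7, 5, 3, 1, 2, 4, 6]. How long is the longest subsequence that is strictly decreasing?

5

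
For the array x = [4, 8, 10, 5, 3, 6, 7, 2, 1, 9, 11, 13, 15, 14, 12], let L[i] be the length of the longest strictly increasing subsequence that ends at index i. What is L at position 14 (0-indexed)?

dp[i] = 1 + max{dp[j] : j<i, x[j]<x[i]} (or 1 if no such j):
i:      0  1  2  3  4  5  6  7  8  9 10 11 12 13 14
x[i]:   4  8 10  5  3  6  7  2  1  9 11 13 15 14 12
dp:     1  2  3  2  1  3  4  1  1  5  6  7  8  8  7
At index 14 the value is 7.

7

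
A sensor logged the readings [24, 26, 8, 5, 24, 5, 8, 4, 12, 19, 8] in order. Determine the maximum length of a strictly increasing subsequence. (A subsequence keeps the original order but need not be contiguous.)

Track the smallest tail for each achievable length (strict):
24 → extends → [24]
26 → extends → [24, 26]
8 → replaces 24 → [8, 26]
5 → replaces 8 → [5, 26]
24 → replaces 26 → [5, 24]
5 → already a tail → [5, 24]
8 → replaces 24 → [5, 8]
4 → replaces 5 → [4, 8]
12 → extends → [4, 8, 12]
19 → extends → [4, 8, 12, 19]
8 → already a tail → [4, 8, 12, 19]
Four tails, so the longest strictly increasing subsequence has length 4 (e.g. 5, 8, 12, 19).

4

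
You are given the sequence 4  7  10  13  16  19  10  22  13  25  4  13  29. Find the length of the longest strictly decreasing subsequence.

Let dp[i] be the longest strictly decreasing subsequence ending at i:
i:      1  2  3  4  5  6  7  8  9 10 11 12 13
a[i]:   4  7 10 13 16 19 10 22 13 25  4 13 29
dp:     1  1  1  1  1  1  2  1  2  1  3  2  1
Maximum is 3.

3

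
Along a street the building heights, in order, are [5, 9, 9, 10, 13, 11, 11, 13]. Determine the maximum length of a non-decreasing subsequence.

7

Track the smallest tail for each achievable length (allowing ties):
5 → extends → [5]
9 → extends → [5, 9]
9 → extends → [5, 9, 9]
10 → extends → [5, 9, 9, 10]
13 → extends → [5, 9, 9, 10, 13]
11 → replaces 13 → [5, 9, 9, 10, 11]
11 → extends → [5, 9, 9, 10, 11, 11]
13 → extends → [5, 9, 9, 10, 11, 11, 13]
Seven tails, so the longest non-decreasing subsequence has length 7 (e.g. 5, 9, 9, 10, 11, 11, 13).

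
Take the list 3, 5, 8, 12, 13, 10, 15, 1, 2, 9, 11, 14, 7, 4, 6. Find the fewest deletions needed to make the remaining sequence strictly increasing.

9

Fewest deletions = n − (longest strictly increasing subsequence).
i:      1  2  3  4  5  6  7  8  9 10 11 12 13 14 15
a[i]:   3  5  8 12 13 10 15  1  2  9 11 14  7  4  6
dp:     1  2  3  4  5  4  6  1  2  4  5  6  3  3  4
max dp = 6, so deletions = 15 − 6 = 9.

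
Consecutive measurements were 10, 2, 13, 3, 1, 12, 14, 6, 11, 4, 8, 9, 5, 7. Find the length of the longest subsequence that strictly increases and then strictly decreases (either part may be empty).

7

inc[i] = longest strictly increasing subsequence ending at i; dec[i] = longest strictly decreasing subsequence starting at i:
i:      1  2  3  4  5  6  7  8  9 10 11 12 13 14
a[i]:  10  2 13  3  1 12 14  6 11  4  8  9  5  7
inc:    1  1  2  2  1  3  4  3  4  3  4  5  4  5
dec:    3  2  5  2  1  4  4  2  3  1  2  2  1  1
Best peak at i=7 (value 14): inc=4, dec=4, length 4+4−1 = 7.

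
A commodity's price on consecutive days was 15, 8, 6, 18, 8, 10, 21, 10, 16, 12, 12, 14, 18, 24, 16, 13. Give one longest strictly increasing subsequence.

Patience tails give the LIS length; then backtrack through the dp parents:
15 → extends → [15]
8 → replaces 15 → [8]
6 → replaces 8 → [6]
18 → extends → [6, 18]
8 → replaces 18 → [6, 8]
10 → extends → [6, 8, 10]
21 → extends → [6, 8, 10, 21]
10 → already a tail → [6, 8, 10, 21]
16 → replaces 21 → [6, 8, 10, 16]
12 → replaces 16 → [6, 8, 10, 12]
12 → already a tail → [6, 8, 10, 12]
14 → extends → [6, 8, 10, 12, 14]
18 → extends → [6, 8, 10, 12, 14, 18]
24 → extends → [6, 8, 10, 12, 14, 18, 24]
16 → replaces 18 → [6, 8, 10, 12, 14, 16, 24]
13 → replaces 14 → [6, 8, 10, 12, 13, 16, 24]
Length 7; one witness is 6, 8, 10, 12, 14, 18, 24.

6, 8, 10, 12, 14, 18, 24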